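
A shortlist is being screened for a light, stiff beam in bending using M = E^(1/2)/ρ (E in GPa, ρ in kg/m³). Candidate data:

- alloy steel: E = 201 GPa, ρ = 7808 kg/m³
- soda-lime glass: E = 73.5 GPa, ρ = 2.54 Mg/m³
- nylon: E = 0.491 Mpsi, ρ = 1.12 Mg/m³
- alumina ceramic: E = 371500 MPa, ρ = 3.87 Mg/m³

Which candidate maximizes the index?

alumina ceramic

After converting to SI:
  alloy steel: E = 201.0 GPa, ρ = 7808 kg/m³
  soda-lime glass: E = 73.50 GPa, ρ = 2540 kg/m³
  nylon: E = 3.385 GPa, ρ = 1120 kg/m³
  alumina ceramic: E = 371.5 GPa, ρ = 3870 kg/m³
  alumina ceramic: M = 4.98×10⁻³
  soda-lime glass: M = 3.38×10⁻³
  alloy steel: M = 1.82×10⁻³
  nylon: M = 1.64×10⁻³
The maximum is for alumina ceramic.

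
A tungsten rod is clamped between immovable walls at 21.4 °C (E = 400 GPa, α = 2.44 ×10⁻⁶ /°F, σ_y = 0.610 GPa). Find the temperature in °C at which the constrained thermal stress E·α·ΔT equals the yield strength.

369 °C

α = 2.44×10⁻⁶/°F × 9/5 = 4.39×10⁻⁶/K.
σ_y = 0.610 GPa = 610.0 MPa.
E·α·ΔT = 610.0 MPa ⇒ ΔT = 610.0 / (400.0×10³ × 4.39×10⁻⁶) = 347.2 K.
T = 21.4 + 347.2 = 368.6 °C.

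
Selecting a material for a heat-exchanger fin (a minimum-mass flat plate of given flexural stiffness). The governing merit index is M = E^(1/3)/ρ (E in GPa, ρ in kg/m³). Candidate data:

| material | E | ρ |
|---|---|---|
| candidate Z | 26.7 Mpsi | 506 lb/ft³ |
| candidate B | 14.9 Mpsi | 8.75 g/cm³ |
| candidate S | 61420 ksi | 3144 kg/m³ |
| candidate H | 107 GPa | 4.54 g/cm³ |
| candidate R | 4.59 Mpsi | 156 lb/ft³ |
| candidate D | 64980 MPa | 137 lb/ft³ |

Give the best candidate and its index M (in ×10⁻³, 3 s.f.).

Putting every candidate on a common basis:
  candidate Z: E = 184.1 GPa, ρ = 8105 kg/m³
  candidate B: E = 102.7 GPa, ρ = 8750 kg/m³
  candidate S: E = 423.5 GPa, ρ = 3144 kg/m³
  candidate H: E = 107.0 GPa, ρ = 4540 kg/m³
  candidate R: E = 31.65 GPa, ρ = 2499 kg/m³
  candidate D: E = 64.98 GPa, ρ = 2195 kg/m³
  candidate S: M = 2.39×10⁻³
  candidate D: M = 1.83×10⁻³
  candidate R: M = 1.27×10⁻³
  candidate H: M = 1.05×10⁻³
  candidate Z: M = 0.702×10⁻³
  candidate B: M = 0.535×10⁻³
Highest index: candidate S.

candidate S, M = 2.39×10⁻³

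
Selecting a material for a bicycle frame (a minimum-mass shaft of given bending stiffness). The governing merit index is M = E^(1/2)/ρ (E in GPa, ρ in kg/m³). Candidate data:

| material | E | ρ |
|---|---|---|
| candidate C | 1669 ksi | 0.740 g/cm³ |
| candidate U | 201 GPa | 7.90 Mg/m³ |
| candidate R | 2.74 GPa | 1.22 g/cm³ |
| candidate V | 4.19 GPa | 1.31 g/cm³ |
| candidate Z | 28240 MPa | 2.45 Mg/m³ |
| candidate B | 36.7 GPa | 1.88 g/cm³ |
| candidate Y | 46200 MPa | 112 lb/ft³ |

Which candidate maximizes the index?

candidate C

In SI units:
  candidate C: E = 11.51 GPa, ρ = 740.0 kg/m³
  candidate U: E = 201.0 GPa, ρ = 7900 kg/m³
  candidate R: E = 2.740 GPa, ρ = 1220 kg/m³
  candidate V: E = 4.190 GPa, ρ = 1310 kg/m³
  candidate Z: E = 28.24 GPa, ρ = 2450 kg/m³
  candidate B: E = 36.70 GPa, ρ = 1880 kg/m³
  candidate Y: E = 46.20 GPa, ρ = 1794 kg/m³
  candidate C: M = 4.58×10⁻³
  candidate Y: M = 3.79×10⁻³
  candidate B: M = 3.22×10⁻³
  candidate Z: M = 2.17×10⁻³
  candidate U: M = 1.79×10⁻³
  candidate V: M = 1.56×10⁻³
  candidate R: M = 1.36×10⁻³
Highest index: candidate C.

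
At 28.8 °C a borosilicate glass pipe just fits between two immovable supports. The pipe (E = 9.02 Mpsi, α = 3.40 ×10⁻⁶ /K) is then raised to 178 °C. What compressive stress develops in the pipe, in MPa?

31.5 MPa

E = 9.02 Mpsi = 62.19 GPa.
ΔT = 149.2 K. Constrained thermal stress σ = E·α·ΔT = 62.19×10³ MPa × 3.40×10⁻⁶ × 149.2 = 31.5 MPa (compressive).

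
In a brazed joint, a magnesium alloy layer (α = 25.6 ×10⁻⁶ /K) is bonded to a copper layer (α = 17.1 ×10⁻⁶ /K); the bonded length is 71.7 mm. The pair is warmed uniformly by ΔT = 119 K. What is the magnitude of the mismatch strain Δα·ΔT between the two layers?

Δα = |25.6 − 17.1|×10⁻⁶/K = 8.50×10⁻⁶/K.
Mismatch strain = Δα·ΔT = 8.50×10⁻⁶ × 119.0 = 1.01×10⁻³.

1.01×10⁻³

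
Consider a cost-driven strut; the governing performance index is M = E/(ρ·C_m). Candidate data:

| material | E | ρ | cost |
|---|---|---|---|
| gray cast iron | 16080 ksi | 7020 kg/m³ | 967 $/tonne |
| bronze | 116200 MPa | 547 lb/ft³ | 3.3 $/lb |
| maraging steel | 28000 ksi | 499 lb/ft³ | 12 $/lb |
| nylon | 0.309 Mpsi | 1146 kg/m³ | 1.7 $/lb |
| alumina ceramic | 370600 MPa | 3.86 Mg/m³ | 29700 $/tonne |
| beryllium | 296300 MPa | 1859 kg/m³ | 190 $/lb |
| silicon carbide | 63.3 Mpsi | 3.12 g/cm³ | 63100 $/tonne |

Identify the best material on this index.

gray cast iron

Putting every candidate on a common basis:
  gray cast iron: E = 110.9 GPa, ρ = 7020 kg/m³, cost = 0.9670 $/kg
  bronze: E = 116.2 GPa, ρ = 8762 kg/m³, cost = 7.275 $/kg
  maraging steel: E = 193.1 GPa, ρ = 7993 kg/m³, cost = 26.46 $/kg
  nylon: E = 2.130 GPa, ρ = 1146 kg/m³, cost = 3.748 $/kg
  alumina ceramic: E = 370.6 GPa, ρ = 3860 kg/m³, cost = 29.70 $/kg
  beryllium: E = 296.3 GPa, ρ = 1859 kg/m³, cost = 418.9 $/kg
  silicon carbide: E = 436.4 GPa, ρ = 3120 kg/m³, cost = 63.10 $/kg
  gray cast iron: M = 16.3 MN·m per $
  alumina ceramic: M = 3.23 MN·m per $
  silicon carbide: M = 2.22 MN·m per $
  bronze: M = 1.82 MN·m per $
  maraging steel: M = 0.913 MN·m per $
  nylon: M = 0.496 MN·m per $
  beryllium: M = 0.381 MN·m per $
The maximum is for gray cast iron.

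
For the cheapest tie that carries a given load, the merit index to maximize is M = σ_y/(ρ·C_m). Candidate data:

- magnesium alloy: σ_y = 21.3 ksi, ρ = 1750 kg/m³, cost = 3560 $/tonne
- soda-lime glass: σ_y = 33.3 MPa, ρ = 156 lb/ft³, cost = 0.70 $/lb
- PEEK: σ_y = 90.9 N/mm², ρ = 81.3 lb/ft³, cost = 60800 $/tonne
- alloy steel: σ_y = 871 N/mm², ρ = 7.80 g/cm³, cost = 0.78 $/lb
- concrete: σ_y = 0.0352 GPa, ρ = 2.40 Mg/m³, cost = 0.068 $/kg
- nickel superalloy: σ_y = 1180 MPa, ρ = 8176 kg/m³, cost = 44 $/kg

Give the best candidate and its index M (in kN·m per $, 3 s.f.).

concrete, M = 216 kN·m per $

Normalizing units and computing the index:
  magnesium alloy: σ_y = 146.9 MPa, ρ = 1750 kg/m³, cost = 3.560 $/kg
  soda-lime glass: σ_y = 33.30 MPa, ρ = 2499 kg/m³, cost = 1.543 $/kg
  PEEK: σ_y = 90.90 MPa, ρ = 1302 kg/m³, cost = 60.80 $/kg
  alloy steel: σ_y = 871.0 MPa, ρ = 7800 kg/m³, cost = 1.720 $/kg
  concrete: σ_y = 35.20 MPa, ρ = 2400 kg/m³, cost = 0.06800 $/kg
  nickel superalloy: σ_y = 1180 MPa, ρ = 8176 kg/m³, cost = 44.00 $/kg
  concrete: M = 216 kN·m per $
  alloy steel: M = 64.9 kN·m per $
  magnesium alloy: M = 23.6 kN·m per $
  soda-lime glass: M = 8.64 kN·m per $
  nickel superalloy: M = 3.28 kN·m per $
  PEEK: M = 1.15 kN·m per $
Concrete ranks first.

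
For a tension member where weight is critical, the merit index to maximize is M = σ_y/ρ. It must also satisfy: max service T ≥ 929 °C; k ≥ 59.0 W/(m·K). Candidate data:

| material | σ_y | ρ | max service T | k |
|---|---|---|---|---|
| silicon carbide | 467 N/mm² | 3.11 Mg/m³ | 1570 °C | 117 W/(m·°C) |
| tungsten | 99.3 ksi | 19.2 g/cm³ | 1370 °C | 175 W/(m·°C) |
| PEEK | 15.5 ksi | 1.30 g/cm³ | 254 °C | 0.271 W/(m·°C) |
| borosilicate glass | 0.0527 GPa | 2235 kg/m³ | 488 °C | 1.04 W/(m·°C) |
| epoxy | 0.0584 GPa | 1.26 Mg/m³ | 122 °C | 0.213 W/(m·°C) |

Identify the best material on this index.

Screen on constraints: max service T ≥ 929 °C; k ≥ 59.0 W/(m·K). Survivors: silicon carbide, tungsten.
Convert each candidate to consistent units, then evaluate M:
  silicon carbide: σ_y = 467.0 MPa, ρ = 3110 kg/m³
  tungsten: σ_y = 684.6 MPa, ρ = 19200 kg/m³
  silicon carbide: M = 150 kN·m/kg
  tungsten: M = 35.7 kN·m/kg
The maximum is for silicon carbide.

silicon carbide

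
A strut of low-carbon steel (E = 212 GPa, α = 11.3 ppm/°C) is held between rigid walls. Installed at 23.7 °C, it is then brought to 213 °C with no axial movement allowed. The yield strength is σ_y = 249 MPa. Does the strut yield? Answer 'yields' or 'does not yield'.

yields

ΔT = 189.3 K. Constrained thermal stress σ = E·α·ΔT = 212.0×10³ MPa × 11.3×10⁻⁶ × 189.3 = 453 MPa (compressive).
Compare to σ_y = 249 MPa: σ ≥ σ_y, so it yields.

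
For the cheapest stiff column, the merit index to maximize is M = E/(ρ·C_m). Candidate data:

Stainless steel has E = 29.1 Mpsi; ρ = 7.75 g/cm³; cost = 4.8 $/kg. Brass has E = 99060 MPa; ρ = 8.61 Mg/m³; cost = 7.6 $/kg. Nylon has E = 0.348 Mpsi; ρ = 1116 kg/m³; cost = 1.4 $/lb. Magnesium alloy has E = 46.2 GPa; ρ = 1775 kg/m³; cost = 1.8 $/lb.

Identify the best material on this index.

Convert each candidate to consistent units, then evaluate M:
  stainless steel: E = 200.6 GPa, ρ = 7750 kg/m³, cost = 4.800 $/kg
  brass: E = 99.06 GPa, ρ = 8610 kg/m³, cost = 7.600 $/kg
  nylon: E = 2.399 GPa, ρ = 1116 kg/m³, cost = 3.086 $/kg
  magnesium alloy: E = 46.20 GPa, ρ = 1775 kg/m³, cost = 3.968 $/kg
  magnesium alloy: M = 6.56 MN·m per $
  stainless steel: M = 5.39 MN·m per $
  brass: M = 1.51 MN·m per $
  nylon: M = 0.697 MN·m per $
The maximum is for magnesium alloy.

magnesium alloy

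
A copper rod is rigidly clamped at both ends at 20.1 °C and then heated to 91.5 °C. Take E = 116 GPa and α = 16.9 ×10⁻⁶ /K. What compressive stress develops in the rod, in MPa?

ΔT = 71.40 K. Constrained thermal stress σ = E·α·ΔT = 116.0×10³ MPa × 16.9×10⁻⁶ × 71.40 = 140 MPa (compressive).

140 MPa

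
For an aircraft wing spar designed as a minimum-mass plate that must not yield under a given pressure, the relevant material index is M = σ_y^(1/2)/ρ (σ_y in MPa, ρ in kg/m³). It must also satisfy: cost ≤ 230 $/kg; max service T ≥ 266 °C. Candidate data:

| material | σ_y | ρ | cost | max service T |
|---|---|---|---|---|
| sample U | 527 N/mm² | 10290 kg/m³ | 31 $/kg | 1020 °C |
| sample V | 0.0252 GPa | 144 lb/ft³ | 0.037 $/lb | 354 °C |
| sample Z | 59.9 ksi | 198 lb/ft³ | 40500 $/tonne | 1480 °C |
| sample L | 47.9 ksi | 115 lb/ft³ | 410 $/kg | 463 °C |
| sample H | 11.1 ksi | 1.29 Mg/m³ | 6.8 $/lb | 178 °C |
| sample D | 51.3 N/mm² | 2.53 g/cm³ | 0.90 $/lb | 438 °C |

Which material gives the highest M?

Screen on constraints: cost ≤ 230 $/kg; max service T ≥ 266 °C. Survivors: sample U, sample V, sample Z, sample D.
After converting to SI:
  sample U: σ_y = 527.0 MPa, ρ = 10290 kg/m³
  sample V: σ_y = 25.20 MPa, ρ = 2307 kg/m³
  sample Z: σ_y = 413.0 MPa, ρ = 3172 kg/m³
  sample D: σ_y = 51.30 MPa, ρ = 2530 kg/m³
  sample Z: M = 6.41×10⁻³
  sample D: M = 2.83×10⁻³
  sample U: M = 2.23×10⁻³
  sample V: M = 2.18×10⁻³
The maximum is for sample Z.

sample Z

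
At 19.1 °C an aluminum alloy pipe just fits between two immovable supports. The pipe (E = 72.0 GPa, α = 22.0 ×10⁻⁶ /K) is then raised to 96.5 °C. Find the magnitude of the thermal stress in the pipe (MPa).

123 MPa

ΔT = 77.40 K. Constrained thermal stress σ = E·α·ΔT = 72.00×10³ MPa × 22.0×10⁻⁶ × 77.40 = 123 MPa (compressive).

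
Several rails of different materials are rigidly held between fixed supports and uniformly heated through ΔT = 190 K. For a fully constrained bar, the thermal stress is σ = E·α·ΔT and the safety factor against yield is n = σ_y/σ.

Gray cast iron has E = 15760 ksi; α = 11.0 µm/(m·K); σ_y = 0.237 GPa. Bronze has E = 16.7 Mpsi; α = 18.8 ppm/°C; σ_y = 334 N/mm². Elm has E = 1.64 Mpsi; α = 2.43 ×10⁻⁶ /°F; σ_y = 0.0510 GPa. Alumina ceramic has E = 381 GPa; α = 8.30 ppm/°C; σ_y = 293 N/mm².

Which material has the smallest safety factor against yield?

alumina ceramic

Converting E to GPa, α to ×10⁻⁶/K, σ_y to MPa, then σ and n for each:
  gray cast iron: E = 108.7, α = 11.0, σ_y = 237.0 → σ = 227 MPa, n = 1.04
  bronze: E = 115.1, α = 18.8, σ_y = 334.0 → σ = 411 MPa, n = 0.812
  elm: E = 11.31, α = 4.37, σ_y = 51.00 → σ = 9.40 MPa, n = 5.43
  alumina ceramic: E = 381.0, α = 8.30, σ_y = 293.0 → σ = 601 MPa, n = 0.488
The minimum is alumina ceramic at n = 0.488.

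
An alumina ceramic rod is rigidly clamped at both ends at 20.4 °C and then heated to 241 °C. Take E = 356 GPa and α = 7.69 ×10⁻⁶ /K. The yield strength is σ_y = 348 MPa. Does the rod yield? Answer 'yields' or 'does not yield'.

ΔT = 220.6 K. Constrained thermal stress σ = E·α·ΔT = 356.0×10³ MPa × 7.69×10⁻⁶ × 220.6 = 604 MPa (compressive).
Compare to σ_y = 348 MPa: σ ≥ σ_y, so it yields.

yields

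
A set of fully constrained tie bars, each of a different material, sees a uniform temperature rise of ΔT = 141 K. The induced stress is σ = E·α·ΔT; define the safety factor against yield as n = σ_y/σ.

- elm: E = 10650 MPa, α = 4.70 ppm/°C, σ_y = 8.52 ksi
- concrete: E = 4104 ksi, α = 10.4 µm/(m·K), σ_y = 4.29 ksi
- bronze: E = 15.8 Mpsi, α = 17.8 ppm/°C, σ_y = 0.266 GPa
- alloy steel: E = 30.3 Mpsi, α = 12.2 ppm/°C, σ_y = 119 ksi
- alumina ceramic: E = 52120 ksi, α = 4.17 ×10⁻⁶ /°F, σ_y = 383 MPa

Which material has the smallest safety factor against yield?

concrete

With everything in SI (GPa, ×10⁻⁶/K, MPa):
  elm: E = 10.65, α = 4.70, σ_y = 58.74 → σ = 7.06 MPa, n = 8.32
  concrete: E = 28.30, α = 10.4, σ_y = 29.58 → σ = 41.5 MPa, n = 0.713
  bronze: E = 108.9, α = 17.8, σ_y = 266.0 → σ = 273 MPa, n = 0.973
  alloy steel: E = 208.9, α = 12.2, σ_y = 820.5 → σ = 359 MPa, n = 2.28
  alumina ceramic: E = 359.4, α = 7.51, σ_y = 383.0 → σ = 380 MPa, n = 1.01
The minimum is concrete at n = 0.713.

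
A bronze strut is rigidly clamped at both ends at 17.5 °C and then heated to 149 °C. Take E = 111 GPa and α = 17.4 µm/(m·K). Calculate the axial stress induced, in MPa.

ΔT = 131.5 K. Constrained thermal stress σ = E·α·ΔT = 111.0×10³ MPa × 17.4×10⁻⁶ × 131.5 = 254 MPa (compressive).

254 MPa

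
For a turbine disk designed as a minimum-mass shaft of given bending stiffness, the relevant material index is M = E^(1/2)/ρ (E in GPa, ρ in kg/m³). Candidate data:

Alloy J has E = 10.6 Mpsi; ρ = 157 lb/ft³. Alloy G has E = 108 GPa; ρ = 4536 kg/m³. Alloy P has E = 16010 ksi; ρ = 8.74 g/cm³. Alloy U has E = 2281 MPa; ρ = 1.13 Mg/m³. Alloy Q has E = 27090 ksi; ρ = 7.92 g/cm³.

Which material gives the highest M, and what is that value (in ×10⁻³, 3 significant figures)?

alloy J, M = 3.40×10⁻³

Normalizing units and computing the index:
  alloy J: E = 73.08 GPa, ρ = 2515 kg/m³
  alloy G: E = 108.0 GPa, ρ = 4536 kg/m³
  alloy P: E = 110.4 GPa, ρ = 8740 kg/m³
  alloy U: E = 2.281 GPa, ρ = 1130 kg/m³
  alloy Q: E = 186.8 GPa, ρ = 7920 kg/m³
  alloy J: M = 3.40×10⁻³
  alloy G: M = 2.29×10⁻³
  alloy Q: M = 1.73×10⁻³
  alloy U: M = 1.34×10⁻³
  alloy P: M = 1.20×10⁻³
Alloy J has the largest M.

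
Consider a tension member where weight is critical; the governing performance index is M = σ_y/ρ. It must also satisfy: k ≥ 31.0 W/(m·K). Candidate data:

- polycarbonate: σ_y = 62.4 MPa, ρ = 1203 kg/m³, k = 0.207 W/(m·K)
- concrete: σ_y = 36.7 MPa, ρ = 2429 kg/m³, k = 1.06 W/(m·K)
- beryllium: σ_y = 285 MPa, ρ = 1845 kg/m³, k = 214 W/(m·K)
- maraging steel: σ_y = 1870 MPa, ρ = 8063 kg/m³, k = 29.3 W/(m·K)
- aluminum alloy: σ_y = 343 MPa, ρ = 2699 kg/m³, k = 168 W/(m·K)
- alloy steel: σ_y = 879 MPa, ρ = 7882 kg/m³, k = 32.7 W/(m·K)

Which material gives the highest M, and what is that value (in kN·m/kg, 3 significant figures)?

Screen on constraints: k ≥ 31.0 W/(m·K). Survivors: beryllium, aluminum alloy, alloy steel.
Computing M directly (units already consistent):
  beryllium: M = 154 kN·m/kg
  aluminum alloy: M = 127 kN·m/kg
  alloy steel: M = 112 kN·m/kg
Highest index: beryllium.

beryllium, M = 154 kN·m/kg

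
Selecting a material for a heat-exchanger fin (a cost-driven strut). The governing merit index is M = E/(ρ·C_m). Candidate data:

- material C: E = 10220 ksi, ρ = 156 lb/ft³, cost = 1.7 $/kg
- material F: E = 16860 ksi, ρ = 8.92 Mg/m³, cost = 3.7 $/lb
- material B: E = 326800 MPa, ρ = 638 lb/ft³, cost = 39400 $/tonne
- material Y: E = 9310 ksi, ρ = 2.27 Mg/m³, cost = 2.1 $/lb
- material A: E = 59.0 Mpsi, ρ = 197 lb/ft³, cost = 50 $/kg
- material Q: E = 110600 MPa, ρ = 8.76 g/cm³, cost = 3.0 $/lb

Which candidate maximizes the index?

Putting every candidate on a common basis:
  material C: E = 70.46 GPa, ρ = 2499 kg/m³, cost = 1.700 $/kg
  material F: E = 116.2 GPa, ρ = 8920 kg/m³, cost = 8.157 $/kg
  material B: E = 326.8 GPa, ρ = 10220 kg/m³, cost = 39.40 $/kg
  material Y: E = 64.19 GPa, ρ = 2270 kg/m³, cost = 4.630 $/kg
  material A: E = 406.8 GPa, ρ = 3156 kg/m³, cost = 50.00 $/kg
  material Q: E = 110.6 GPa, ρ = 8760 kg/m³, cost = 6.614 $/kg
  material C: M = 16.6 MN·m per $
  material Y: M = 6.11 MN·m per $
  material A: M = 2.58 MN·m per $
  material Q: M = 1.91 MN·m per $
  material F: M = 1.60 MN·m per $
  material B: M = 0.812 MN·m per $
The maximum is for material C.

material C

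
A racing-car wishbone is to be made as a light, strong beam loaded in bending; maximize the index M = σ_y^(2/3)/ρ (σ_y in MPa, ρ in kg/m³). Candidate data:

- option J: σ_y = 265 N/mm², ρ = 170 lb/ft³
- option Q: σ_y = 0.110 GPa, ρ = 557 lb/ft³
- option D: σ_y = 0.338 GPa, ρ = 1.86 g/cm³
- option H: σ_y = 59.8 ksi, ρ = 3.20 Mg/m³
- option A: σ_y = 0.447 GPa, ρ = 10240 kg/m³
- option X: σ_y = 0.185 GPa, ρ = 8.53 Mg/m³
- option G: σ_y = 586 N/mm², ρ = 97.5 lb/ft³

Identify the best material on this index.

option G

In SI units:
  option J: σ_y = 265.0 MPa, ρ = 2723 kg/m³
  option Q: σ_y = 110.0 MPa, ρ = 8922 kg/m³
  option D: σ_y = 338.0 MPa, ρ = 1860 kg/m³
  option H: σ_y = 412.3 MPa, ρ = 3200 kg/m³
  option A: σ_y = 447.0 MPa, ρ = 10240 kg/m³
  option X: σ_y = 185.0 MPa, ρ = 8530 kg/m³
  option G: σ_y = 586.0 MPa, ρ = 1562 kg/m³
  option G: M = 44.8×10⁻³
  option D: M = 26.1×10⁻³
  option H: M = 17.3×10⁻³
  option J: M = 15.2×10⁻³
  option A: M = 5.71×10⁻³
  option X: M = 3.81×10⁻³
  option Q: M = 2.57×10⁻³
Highest index: option G.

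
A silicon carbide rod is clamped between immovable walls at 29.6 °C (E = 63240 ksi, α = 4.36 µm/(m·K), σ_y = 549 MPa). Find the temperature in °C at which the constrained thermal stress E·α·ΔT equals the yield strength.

E = 63240 ksi = 436.0 GPa.
E·α·ΔT = 549.0 MPa ⇒ ΔT = 549.0 / (436.0×10³ × 4.36×10⁻⁶) = 288.8 K.
T = 29.6 + 288.8 = 318.4 °C.

318 °C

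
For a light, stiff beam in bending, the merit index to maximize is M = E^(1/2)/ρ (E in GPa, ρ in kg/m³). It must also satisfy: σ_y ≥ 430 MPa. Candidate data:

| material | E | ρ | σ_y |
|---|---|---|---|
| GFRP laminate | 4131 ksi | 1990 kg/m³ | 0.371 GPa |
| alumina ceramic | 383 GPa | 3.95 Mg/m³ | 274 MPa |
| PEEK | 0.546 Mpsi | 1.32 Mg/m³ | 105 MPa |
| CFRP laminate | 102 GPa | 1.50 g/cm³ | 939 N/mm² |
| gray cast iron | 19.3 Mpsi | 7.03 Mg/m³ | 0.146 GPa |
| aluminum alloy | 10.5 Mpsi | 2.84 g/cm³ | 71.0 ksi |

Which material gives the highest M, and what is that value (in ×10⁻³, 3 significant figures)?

CFRP laminate, M = 6.73×10⁻³

Screen on constraints: σ_y ≥ 430 MPa. Survivors: CFRP laminate, aluminum alloy.
Putting every candidate on a common basis:
  CFRP laminate: E = 102.0 GPa, ρ = 1500 kg/m³
  aluminum alloy: E = 72.39 GPa, ρ = 2840 kg/m³
  CFRP laminate: M = 6.73×10⁻³
  aluminum alloy: M = 3.00×10⁻³
Highest index: CFRP laminate.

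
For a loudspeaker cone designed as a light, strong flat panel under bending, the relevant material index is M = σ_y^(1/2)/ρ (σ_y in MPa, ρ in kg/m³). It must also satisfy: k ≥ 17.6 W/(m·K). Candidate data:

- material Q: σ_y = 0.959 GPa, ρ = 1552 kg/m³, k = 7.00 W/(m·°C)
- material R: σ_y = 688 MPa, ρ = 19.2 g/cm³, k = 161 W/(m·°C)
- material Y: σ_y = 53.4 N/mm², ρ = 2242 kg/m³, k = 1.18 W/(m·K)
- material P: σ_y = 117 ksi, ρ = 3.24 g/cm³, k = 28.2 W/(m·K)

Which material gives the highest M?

material P

Screen on constraints: k ≥ 17.6 W/(m·K). Survivors: material R, material P.
Putting every candidate on a common basis:
  material R: σ_y = 688.0 MPa, ρ = 19200 kg/m³
  material P: σ_y = 806.7 MPa, ρ = 3240 kg/m³
  material P: M = 8.77×10⁻³
  material R: M = 1.37×10⁻³
Material P has the largest M.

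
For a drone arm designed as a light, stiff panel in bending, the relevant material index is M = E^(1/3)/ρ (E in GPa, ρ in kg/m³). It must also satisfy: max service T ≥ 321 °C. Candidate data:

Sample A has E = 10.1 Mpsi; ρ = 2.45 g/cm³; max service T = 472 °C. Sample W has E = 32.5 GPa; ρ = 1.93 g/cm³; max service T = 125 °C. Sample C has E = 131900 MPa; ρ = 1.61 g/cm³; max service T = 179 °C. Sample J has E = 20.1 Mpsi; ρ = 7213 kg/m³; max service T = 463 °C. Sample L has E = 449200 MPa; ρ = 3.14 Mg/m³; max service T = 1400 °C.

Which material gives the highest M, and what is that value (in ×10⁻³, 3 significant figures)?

sample L, M = 2.44×10⁻³

Screen on constraints: max service T ≥ 321 °C. Survivors: sample A, sample J, sample L.
Putting every candidate on a common basis:
  sample A: E = 69.64 GPa, ρ = 2450 kg/m³
  sample J: E = 138.6 GPa, ρ = 7213 kg/m³
  sample L: E = 449.2 GPa, ρ = 3140 kg/m³
  sample L: M = 2.44×10⁻³
  sample A: M = 1.68×10⁻³
  sample J: M = 0.717×10⁻³
Sample L has the largest M.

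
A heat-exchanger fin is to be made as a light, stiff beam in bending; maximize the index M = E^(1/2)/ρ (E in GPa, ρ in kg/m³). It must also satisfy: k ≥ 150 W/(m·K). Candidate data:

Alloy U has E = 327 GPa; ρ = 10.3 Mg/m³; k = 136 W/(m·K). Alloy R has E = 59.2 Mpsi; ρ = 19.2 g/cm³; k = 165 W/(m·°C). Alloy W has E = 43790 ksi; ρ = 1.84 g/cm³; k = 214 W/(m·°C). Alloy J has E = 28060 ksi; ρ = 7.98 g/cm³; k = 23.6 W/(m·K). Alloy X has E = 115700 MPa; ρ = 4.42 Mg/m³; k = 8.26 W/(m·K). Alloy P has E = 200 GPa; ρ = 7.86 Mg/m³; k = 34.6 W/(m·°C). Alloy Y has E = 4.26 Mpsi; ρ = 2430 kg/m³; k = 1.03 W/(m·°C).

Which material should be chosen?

Screen on constraints: k ≥ 150 W/(m·K). Survivors: alloy R, alloy W.
After converting to SI:
  alloy R: E = 408.2 GPa, ρ = 19200 kg/m³
  alloy W: E = 301.9 GPa, ρ = 1840 kg/m³
  alloy W: M = 9.44×10⁻³
  alloy R: M = 1.05×10⁻³
Highest index: alloy W.

alloy W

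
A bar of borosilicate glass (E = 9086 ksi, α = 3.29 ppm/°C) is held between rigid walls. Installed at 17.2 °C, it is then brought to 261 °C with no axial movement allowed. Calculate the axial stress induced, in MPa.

E = 9086 ksi = 62.65 GPa.
ΔT = 243.8 K. Constrained thermal stress σ = E·α·ΔT = 62.65×10³ MPa × 3.29×10⁻⁶ × 243.8 = 50.2 MPa (compressive).

50.2 MPa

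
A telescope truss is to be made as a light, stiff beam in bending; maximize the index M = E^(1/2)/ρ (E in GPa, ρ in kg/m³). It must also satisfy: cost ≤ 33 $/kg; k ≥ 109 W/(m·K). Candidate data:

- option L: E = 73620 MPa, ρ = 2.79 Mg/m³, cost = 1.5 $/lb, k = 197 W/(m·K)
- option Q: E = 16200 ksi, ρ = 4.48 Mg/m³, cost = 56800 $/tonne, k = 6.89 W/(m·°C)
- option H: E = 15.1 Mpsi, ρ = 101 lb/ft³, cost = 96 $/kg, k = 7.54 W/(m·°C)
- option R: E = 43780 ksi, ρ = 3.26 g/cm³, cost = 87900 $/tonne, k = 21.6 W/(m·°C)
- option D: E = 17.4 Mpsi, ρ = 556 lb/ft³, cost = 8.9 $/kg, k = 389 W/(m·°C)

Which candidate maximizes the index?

Screen on constraints: cost ≤ 33 $/kg; k ≥ 109 W/(m·K). Survivors: option L, option D.
Putting every candidate on a common basis:
  option L: E = 73.62 GPa, ρ = 2790 kg/m³
  option D: E = 120.0 GPa, ρ = 8906 kg/m³
  option L: M = 3.08×10⁻³
  option D: M = 1.23×10⁻³
The maximum is for option L.

option L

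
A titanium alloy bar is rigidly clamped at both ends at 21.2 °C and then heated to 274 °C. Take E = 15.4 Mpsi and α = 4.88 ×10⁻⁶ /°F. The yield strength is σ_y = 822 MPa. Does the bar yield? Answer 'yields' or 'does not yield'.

E = 15.4 Mpsi = 106.2 GPa.
α = 4.88×10⁻⁶/°F × 9/5 = 8.78×10⁻⁶/K.
ΔT = 252.8 K. Constrained thermal stress σ = E·α·ΔT = 106.2×10³ MPa × 8.78×10⁻⁶ × 252.8 = 236 MPa (compressive).
Compare to σ_y = 822 MPa: σ < σ_y, so it does not yield.

does not yield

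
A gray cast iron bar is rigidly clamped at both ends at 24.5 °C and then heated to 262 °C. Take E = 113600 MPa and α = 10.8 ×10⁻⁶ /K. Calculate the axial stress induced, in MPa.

291 MPa

E = 113600 MPa = 113.6 GPa.
ΔT = 237.5 K. Constrained thermal stress σ = E·α·ΔT = 113.6×10³ MPa × 10.8×10⁻⁶ × 237.5 = 291 MPa (compressive).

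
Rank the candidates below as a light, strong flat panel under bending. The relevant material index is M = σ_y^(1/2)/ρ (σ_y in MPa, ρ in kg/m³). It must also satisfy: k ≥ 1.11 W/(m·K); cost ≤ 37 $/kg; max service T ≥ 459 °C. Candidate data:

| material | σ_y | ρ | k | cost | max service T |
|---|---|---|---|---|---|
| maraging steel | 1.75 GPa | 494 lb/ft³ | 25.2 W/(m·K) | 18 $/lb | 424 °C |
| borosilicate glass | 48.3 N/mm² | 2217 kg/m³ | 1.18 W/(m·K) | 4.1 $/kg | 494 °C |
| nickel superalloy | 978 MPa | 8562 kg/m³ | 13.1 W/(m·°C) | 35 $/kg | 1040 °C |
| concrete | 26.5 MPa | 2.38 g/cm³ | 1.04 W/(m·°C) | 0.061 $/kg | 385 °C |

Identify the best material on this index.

Screen on constraints: k ≥ 1.11 W/(m·K); cost ≤ 37 $/kg; max service T ≥ 459 °C. Survivors: borosilicate glass, nickel superalloy.
After converting to SI:
  borosilicate glass: σ_y = 48.30 MPa, ρ = 2217 kg/m³
  nickel superalloy: σ_y = 978.0 MPa, ρ = 8562 kg/m³
  nickel superalloy: M = 3.65×10⁻³
  borosilicate glass: M = 3.13×10⁻³
Nickel superalloy ranks first.

nickel superalloy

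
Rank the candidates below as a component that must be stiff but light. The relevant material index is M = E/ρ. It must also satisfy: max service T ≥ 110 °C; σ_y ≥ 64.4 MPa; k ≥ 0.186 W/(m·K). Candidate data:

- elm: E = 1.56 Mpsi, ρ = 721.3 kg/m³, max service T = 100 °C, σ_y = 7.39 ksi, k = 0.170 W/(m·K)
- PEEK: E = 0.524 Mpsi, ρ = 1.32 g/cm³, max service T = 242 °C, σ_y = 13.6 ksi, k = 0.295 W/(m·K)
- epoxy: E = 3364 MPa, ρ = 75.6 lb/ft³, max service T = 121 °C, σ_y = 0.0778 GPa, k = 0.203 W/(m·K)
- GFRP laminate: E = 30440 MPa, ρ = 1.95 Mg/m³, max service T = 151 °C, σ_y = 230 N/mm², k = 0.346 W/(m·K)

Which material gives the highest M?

GFRP laminate

Screen on constraints: max service T ≥ 110 °C; σ_y ≥ 64.4 MPa; k ≥ 0.186 W/(m·K). Survivors: PEEK, epoxy, GFRP laminate.
Normalizing units and computing the index:
  PEEK: E = 3.613 GPa, ρ = 1320 kg/m³
  epoxy: E = 3.364 GPa, ρ = 1211 kg/m³
  GFRP laminate: E = 30.44 GPa, ρ = 1950 kg/m³
  GFRP laminate: M = 15.6 MN·m/kg
  epoxy: M = 2.78 MN·m/kg
  PEEK: M = 2.74 MN·m/kg
GFRP laminate has the largest M.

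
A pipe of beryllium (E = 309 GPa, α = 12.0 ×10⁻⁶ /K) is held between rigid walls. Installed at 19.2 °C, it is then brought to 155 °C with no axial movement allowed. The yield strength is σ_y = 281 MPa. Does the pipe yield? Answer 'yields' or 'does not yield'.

ΔT = 135.8 K. Constrained thermal stress σ = E·α·ΔT = 309.0×10³ MPa × 12.0×10⁻⁶ × 135.8 = 504 MPa (compressive).
Compare to σ_y = 281 MPa: σ ≥ σ_y, so it yields.

yields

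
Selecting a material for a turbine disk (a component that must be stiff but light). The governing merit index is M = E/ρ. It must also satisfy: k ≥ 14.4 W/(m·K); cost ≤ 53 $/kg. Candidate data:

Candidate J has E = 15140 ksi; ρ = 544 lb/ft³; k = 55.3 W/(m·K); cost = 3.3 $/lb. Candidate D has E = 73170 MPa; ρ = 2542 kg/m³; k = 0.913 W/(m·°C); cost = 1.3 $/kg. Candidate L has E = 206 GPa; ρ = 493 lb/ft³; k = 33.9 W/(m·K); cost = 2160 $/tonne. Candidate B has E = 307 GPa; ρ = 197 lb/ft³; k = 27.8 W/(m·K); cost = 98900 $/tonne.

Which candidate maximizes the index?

Screen on constraints: k ≥ 14.4 W/(m·K); cost ≤ 53 $/kg. Survivors: candidate J, candidate L.
Normalizing units and computing the index:
  candidate J: E = 104.4 GPa, ρ = 8714 kg/m³
  candidate L: E = 206.0 GPa, ρ = 7897 kg/m³
  candidate L: M = 26.1 MN·m/kg
  candidate J: M = 12.0 MN·m/kg
Highest index: candidate L.

candidate L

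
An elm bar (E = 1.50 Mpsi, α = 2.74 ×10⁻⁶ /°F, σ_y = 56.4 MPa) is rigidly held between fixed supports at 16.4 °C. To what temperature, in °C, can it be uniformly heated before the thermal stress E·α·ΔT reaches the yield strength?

E = 1.50 Mpsi = 10.34 GPa.
α = 2.74×10⁻⁶/°F × 9/5 = 4.93×10⁻⁶/K.
E·α·ΔT = 56.40 MPa ⇒ ΔT = 56.40 / (10.34×10³ × 4.93×10⁻⁶) = 1106 K.
T = 16.4 + 1106 = 1122 °C.

1120 °C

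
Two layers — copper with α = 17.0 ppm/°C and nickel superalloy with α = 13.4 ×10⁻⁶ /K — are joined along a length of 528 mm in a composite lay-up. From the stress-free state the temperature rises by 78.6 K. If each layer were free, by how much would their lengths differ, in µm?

149 µm

Δα = |17.0 − 13.4|×10⁻⁶/K = 3.60×10⁻⁶/K.
ΔL_mismatch = Δα·L·ΔT = 3.60×10⁻⁶ × 528.0 mm × 78.6 K = 149 µm.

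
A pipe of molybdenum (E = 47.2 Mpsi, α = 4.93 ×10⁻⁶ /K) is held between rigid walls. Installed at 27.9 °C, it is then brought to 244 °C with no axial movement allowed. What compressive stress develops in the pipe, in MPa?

347 MPa

E = 47.2 Mpsi = 325.4 GPa.
ΔT = 216.1 K. Constrained thermal stress σ = E·α·ΔT = 325.4×10³ MPa × 4.93×10⁻⁶ × 216.1 = 347 MPa (compressive).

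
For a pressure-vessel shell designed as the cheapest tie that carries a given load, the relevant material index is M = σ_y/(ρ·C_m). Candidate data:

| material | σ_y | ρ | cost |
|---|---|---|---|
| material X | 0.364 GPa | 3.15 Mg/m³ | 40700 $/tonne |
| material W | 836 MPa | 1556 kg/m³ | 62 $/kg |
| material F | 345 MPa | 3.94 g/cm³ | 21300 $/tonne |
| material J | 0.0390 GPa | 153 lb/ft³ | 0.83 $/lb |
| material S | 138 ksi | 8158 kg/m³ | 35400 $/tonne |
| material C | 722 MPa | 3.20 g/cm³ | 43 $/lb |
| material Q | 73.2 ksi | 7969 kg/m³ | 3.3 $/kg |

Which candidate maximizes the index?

material Q

After converting to SI:
  material X: σ_y = 364.0 MPa, ρ = 3150 kg/m³, cost = 40.70 $/kg
  material W: σ_y = 836.0 MPa, ρ = 1556 kg/m³, cost = 62.00 $/kg
  material F: σ_y = 345.0 MPa, ρ = 3940 kg/m³, cost = 21.30 $/kg
  material J: σ_y = 39.00 MPa, ρ = 2451 kg/m³, cost = 1.830 $/kg
  material S: σ_y = 951.5 MPa, ρ = 8158 kg/m³, cost = 35.40 $/kg
  material C: σ_y = 722.0 MPa, ρ = 3200 kg/m³, cost = 94.80 $/kg
  material Q: σ_y = 504.7 MPa, ρ = 7969 kg/m³, cost = 3.300 $/kg
  material Q: M = 19.2 kN·m per $
  material J: M = 8.70 kN·m per $
  material W: M = 8.67 kN·m per $
  material F: M = 4.11 kN·m per $
  material S: M = 3.29 kN·m per $
  material X: M = 2.84 kN·m per $
  material C: M = 2.38 kN·m per $
Material Q has the largest M.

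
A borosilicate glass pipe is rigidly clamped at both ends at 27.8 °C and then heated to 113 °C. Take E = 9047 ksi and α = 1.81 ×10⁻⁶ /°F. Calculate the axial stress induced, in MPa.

17.3 MPa

E = 9047 ksi = 62.38 GPa.
α = 1.81×10⁻⁶/°F × 9/5 = 3.26×10⁻⁶/K.
ΔT = 85.20 K. Constrained thermal stress σ = E·α·ΔT = 62.38×10³ MPa × 3.26×10⁻⁶ × 85.20 = 17.3 MPa (compressive).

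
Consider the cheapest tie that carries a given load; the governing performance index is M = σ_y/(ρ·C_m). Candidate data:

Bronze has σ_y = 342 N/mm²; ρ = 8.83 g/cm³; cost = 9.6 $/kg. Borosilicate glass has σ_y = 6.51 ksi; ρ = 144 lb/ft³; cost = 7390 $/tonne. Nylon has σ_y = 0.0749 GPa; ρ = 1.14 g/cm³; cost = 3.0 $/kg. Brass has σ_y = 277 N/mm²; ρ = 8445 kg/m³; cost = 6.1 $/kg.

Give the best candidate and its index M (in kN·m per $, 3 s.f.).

After converting to SI:
  bronze: σ_y = 342.0 MPa, ρ = 8830 kg/m³, cost = 9.600 $/kg
  borosilicate glass: σ_y = 44.88 MPa, ρ = 2307 kg/m³, cost = 7.390 $/kg
  nylon: σ_y = 74.90 MPa, ρ = 1140 kg/m³, cost = 3.000 $/kg
  brass: σ_y = 277.0 MPa, ρ = 8445 kg/m³, cost = 6.100 $/kg
  nylon: M = 21.9 kN·m per $
  brass: M = 5.38 kN·m per $
  bronze: M = 4.03 kN·m per $
  borosilicate glass: M = 2.63 kN·m per $
Nylon has the largest M.

nylon, M = 21.9 kN·m per $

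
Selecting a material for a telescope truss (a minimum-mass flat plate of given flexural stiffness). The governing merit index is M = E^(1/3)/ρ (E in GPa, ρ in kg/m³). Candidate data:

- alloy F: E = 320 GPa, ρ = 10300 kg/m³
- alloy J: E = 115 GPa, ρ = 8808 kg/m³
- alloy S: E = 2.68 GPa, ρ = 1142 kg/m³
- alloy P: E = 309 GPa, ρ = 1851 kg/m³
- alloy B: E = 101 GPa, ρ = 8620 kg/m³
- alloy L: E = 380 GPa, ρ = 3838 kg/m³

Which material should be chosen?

alloy P

Per-candidate index values:
  alloy P: M = 3.65×10⁻³
  alloy L: M = 1.89×10⁻³
  alloy S: M = 1.22×10⁻³
  alloy F: M = 0.664×10⁻³
  alloy J: M = 0.552×10⁻³
  alloy B: M = 0.540×10⁻³
Alloy P has the largest M.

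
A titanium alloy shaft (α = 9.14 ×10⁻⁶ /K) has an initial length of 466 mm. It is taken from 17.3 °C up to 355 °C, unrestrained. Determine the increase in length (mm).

ΔT = 355 − 17.3 = 337.7 K.
ΔL = α·L₀·ΔT = 9.14×10⁻⁶ × 466 mm × 337.7 K = 1.44 mm.

1.44 mm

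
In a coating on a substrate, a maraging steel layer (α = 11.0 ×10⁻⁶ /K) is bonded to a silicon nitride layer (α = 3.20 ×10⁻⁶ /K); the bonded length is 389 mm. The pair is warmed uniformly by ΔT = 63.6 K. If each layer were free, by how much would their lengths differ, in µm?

193 µm

Δα = |11.0 − 3.20|×10⁻⁶/K = 7.80×10⁻⁶/K.
ΔL_mismatch = Δα·L·ΔT = 7.80×10⁻⁶ × 389.0 mm × 63.6 K = 193 µm.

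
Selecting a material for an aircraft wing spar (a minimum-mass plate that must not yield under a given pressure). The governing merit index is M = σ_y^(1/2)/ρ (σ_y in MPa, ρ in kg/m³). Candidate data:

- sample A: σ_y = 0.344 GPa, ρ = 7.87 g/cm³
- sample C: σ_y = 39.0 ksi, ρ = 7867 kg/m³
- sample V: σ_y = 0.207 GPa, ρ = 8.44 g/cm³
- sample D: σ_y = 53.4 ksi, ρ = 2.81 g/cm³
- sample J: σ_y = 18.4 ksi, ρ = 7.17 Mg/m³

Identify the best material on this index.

Normalizing units and computing the index:
  sample A: σ_y = 344.0 MPa, ρ = 7870 kg/m³
  sample C: σ_y = 268.9 MPa, ρ = 7867 kg/m³
  sample V: σ_y = 207.0 MPa, ρ = 8440 kg/m³
  sample D: σ_y = 368.2 MPa, ρ = 2810 kg/m³
  sample J: σ_y = 126.9 MPa, ρ = 7170 kg/m³
  sample D: M = 6.83×10⁻³
  sample A: M = 2.36×10⁻³
  sample C: M = 2.08×10⁻³
  sample V: M = 1.70×10⁻³
  sample J: M = 1.57×10⁻³
Sample D has the largest M.

sample D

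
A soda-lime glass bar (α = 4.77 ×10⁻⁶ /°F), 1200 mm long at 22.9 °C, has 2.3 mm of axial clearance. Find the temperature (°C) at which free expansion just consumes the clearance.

α = 4.77×10⁻⁶/°F × 9/5 = 8.59×10⁻⁶/K.
α·L₀·ΔT = 2.3 mm ⇒ ΔT = 2.3 / (8.59×10⁻⁶ × 1200.0) = 223.2 K.
T = 22.9 + 223.2 = 246.1 °C.

246 °C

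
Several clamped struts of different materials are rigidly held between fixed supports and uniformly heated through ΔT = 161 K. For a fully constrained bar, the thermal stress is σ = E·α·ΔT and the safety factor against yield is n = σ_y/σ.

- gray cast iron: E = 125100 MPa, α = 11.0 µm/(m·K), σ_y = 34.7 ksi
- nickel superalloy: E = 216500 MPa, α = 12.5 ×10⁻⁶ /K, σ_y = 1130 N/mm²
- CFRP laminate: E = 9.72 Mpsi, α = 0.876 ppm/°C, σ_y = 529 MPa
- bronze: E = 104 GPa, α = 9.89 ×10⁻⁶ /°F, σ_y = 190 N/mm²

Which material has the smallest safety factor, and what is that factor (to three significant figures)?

bronze, n = 0.637

Per material, after unit conversion:
  gray cast iron: E = 125.1, α = 11.0, σ_y = 239.2 → σ = 222 MPa, n = 1.08
  nickel superalloy: E = 216.5, α = 12.5, σ_y = 1130 → σ = 436 MPa, n = 2.59
  CFRP laminate: E = 67.02, α = 0.876, σ_y = 529.0 → σ = 9.45 MPa, n = 56.0
  bronze: E = 104.0, α = 17.8, σ_y = 190.0 → σ = 298 MPa, n = 0.637
Smallest n: bronze with n = 0.637.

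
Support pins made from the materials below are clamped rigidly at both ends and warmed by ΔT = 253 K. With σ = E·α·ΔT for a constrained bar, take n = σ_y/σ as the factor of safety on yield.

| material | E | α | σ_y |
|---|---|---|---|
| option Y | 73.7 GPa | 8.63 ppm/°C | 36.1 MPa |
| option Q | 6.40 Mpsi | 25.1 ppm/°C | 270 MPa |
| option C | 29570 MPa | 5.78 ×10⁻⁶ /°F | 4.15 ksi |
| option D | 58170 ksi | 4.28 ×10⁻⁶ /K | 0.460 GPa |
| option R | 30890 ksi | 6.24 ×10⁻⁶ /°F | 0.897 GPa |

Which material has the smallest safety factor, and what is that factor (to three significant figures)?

option Y, n = 0.224

In consistent units (E in GPa, α in ×10⁻⁶/K, σ_y in MPa):
  option Y: E = 73.70, α = 8.63, σ_y = 36.10 → σ = 161 MPa, n = 0.224
  option Q: E = 44.13, α = 25.1, σ_y = 270.0 → σ = 280 MPa, n = 0.964
  option C: E = 29.57, α = 10.4, σ_y = 28.61 → σ = 77.8 MPa, n = 0.368
  option D: E = 401.1, α = 4.28, σ_y = 460.0 → σ = 434 MPa, n = 1.06
  option R: E = 213.0, α = 11.2, σ_y = 897.0 → σ = 605 MPa, n = 1.48
Option Y has the lowest safety factor, n = 0.224.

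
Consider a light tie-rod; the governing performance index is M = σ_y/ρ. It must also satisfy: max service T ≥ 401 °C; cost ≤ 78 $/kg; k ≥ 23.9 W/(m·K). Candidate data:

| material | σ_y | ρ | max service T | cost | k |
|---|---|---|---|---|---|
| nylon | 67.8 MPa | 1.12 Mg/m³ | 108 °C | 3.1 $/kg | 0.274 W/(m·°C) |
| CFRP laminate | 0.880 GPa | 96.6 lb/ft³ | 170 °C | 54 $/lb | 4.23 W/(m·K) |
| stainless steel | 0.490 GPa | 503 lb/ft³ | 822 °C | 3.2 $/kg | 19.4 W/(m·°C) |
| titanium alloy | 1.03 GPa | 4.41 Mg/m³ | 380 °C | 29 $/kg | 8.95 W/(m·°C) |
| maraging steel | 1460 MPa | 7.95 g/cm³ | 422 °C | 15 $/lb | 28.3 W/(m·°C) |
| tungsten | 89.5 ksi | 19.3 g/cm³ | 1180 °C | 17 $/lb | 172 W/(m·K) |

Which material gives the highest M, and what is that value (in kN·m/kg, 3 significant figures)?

Screen on constraints: max service T ≥ 401 °C; cost ≤ 78 $/kg; k ≥ 23.9 W/(m·K). Survivors: maraging steel, tungsten.
Normalizing units and computing the index:
  maraging steel: σ_y = 1460 MPa, ρ = 7950 kg/m³
  tungsten: σ_y = 617.1 MPa, ρ = 19300 kg/m³
  maraging steel: M = 184 kN·m/kg
  tungsten: M = 32.0 kN·m/kg
Maraging steel has the largest M.

maraging steel, M = 184 kN·m/kg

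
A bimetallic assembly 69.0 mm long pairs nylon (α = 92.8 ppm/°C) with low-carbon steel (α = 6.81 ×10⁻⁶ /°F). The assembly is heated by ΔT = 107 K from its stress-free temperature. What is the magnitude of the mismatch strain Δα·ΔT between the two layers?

low-carbon steel: α = 6.81×10⁻⁶/°F × 9/5 = 12.3×10⁻⁶/K.
Δα = |92.8 − 12.3|×10⁻⁶/K = 80.5×10⁻⁶/K.
Mismatch strain = Δα·ΔT = 80.5×10⁻⁶ × 107.0 = 8.62×10⁻³.

8.62×10⁻³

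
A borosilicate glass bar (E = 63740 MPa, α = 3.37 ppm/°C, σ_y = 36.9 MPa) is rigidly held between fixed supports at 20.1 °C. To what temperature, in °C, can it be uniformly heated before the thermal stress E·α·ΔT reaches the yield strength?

E = 63740 MPa = 63.74 GPa.
E·α·ΔT = 36.90 MPa ⇒ ΔT = 36.90 / (63.74×10³ × 3.37×10⁻⁶) = 171.8 K.
T = 20.1 + 171.8 = 191.9 °C.

192 °C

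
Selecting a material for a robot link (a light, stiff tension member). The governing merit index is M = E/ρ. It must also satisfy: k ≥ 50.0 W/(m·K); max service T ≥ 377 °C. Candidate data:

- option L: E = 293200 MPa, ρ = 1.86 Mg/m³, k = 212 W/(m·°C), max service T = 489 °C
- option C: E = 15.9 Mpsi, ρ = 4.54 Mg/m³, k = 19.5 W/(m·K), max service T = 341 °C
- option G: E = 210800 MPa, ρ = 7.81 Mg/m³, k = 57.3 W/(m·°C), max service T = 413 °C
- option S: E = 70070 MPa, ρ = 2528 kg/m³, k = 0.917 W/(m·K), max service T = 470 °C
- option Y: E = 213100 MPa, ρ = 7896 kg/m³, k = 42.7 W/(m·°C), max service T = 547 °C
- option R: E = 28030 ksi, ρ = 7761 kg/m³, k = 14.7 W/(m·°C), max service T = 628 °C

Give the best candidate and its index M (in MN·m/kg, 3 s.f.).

Screen on constraints: k ≥ 50.0 W/(m·K); max service T ≥ 377 °C. Survivors: option L, option G.
Putting every candidate on a common basis:
  option L: E = 293.2 GPa, ρ = 1860 kg/m³
  option G: E = 210.8 GPa, ρ = 7810 kg/m³
  option L: M = 158 MN·m/kg
  option G: M = 27.0 MN·m/kg
Option L has the largest M.

option L, M = 158 MN·m/kg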